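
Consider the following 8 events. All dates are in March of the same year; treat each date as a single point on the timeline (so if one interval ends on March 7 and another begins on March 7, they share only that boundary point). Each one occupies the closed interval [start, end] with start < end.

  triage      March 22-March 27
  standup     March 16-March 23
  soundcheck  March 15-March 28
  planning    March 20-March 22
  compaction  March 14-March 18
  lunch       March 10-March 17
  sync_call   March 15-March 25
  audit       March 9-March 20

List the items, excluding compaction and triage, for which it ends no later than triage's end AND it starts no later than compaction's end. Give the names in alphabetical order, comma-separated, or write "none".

Conditions: its end is no later than triage's end (X.end <= March 27) AND its start is no later than compaction's end (X.start <= March 18).
audit: end March 20 <= March 27? ✓; start March 9 <= March 18? ✓ → yes.
lunch: end March 17 <= March 27? ✓; start March 10 <= March 18? ✓ → yes.
planning: end March 22 <= March 27? ✓; start March 20 <= March 18? ✗ → no.
soundcheck: end March 28 <= March 27? ✗; start March 15 <= March 18? ✓ → no.
standup: end March 23 <= March 27? ✓; start March 16 <= March 18? ✓ → yes.
sync_call: end March 25 <= March 27? ✓; start March 15 <= March 18? ✓ → yes.
Result: audit, lunch, standup, sync_call.

audit, lunch, standup, sync_call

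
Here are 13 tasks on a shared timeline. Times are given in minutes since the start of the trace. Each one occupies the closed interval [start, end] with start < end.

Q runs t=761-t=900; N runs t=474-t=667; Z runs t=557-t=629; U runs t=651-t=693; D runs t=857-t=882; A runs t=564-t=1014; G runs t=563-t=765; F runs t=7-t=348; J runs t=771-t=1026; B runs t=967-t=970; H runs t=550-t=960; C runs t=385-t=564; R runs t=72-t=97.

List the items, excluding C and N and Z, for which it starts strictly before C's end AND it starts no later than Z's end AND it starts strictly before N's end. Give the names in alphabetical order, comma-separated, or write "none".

Conditions: its start is strictly before C's end (X.start < t=564) AND its start is no later than Z's end (X.start <= t=629) AND its start is strictly before N's end (X.start < t=667).
A: start t=564 < t=564? ✗; start t=564 <= t=629? ✓; start t=564 < t=667? ✓ → no.
B: start t=967 < t=564? ✗; start t=967 <= t=629? ✗; start t=967 < t=667? ✗ → no.
D: start t=857 < t=564? ✗; start t=857 <= t=629? ✗; start t=857 < t=667? ✗ → no.
F: start t=7 < t=564? ✓; start t=7 <= t=629? ✓; start t=7 < t=667? ✓ → yes.
G: start t=563 < t=564? ✓; start t=563 <= t=629? ✓; start t=563 < t=667? ✓ → yes.
H: start t=550 < t=564? ✓; start t=550 <= t=629? ✓; start t=550 < t=667? ✓ → yes.
J: start t=771 < t=564? ✗; start t=771 <= t=629? ✗; start t=771 < t=667? ✗ → no.
Q: start t=761 < t=564? ✗; start t=761 <= t=629? ✗; start t=761 < t=667? ✗ → no.
R: start t=72 < t=564? ✓; start t=72 <= t=629? ✓; start t=72 < t=667? ✓ → yes.
U: start t=651 < t=564? ✗; start t=651 <= t=629? ✗; start t=651 < t=667? ✓ → no.
Result: F, G, H, R.

F, G, H, R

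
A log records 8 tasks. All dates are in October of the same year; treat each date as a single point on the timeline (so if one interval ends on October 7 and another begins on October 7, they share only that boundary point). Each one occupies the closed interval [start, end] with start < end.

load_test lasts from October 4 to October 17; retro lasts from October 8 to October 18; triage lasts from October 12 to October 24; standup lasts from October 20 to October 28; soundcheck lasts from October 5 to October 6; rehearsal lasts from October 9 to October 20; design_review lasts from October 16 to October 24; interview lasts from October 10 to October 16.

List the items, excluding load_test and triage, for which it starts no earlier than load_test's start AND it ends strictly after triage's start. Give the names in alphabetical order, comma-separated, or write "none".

Conditions: its start is no earlier than load_test's start (X.start >= October 4) AND its end is strictly after triage's start (X.end > October 12).
design_review: start October 16 >= October 4? ✓; end October 24 > October 12? ✓ → yes.
interview: start October 10 >= October 4? ✓; end October 16 > October 12? ✓ → yes.
rehearsal: start October 9 >= October 4? ✓; end October 20 > October 12? ✓ → yes.
retro: start October 8 >= October 4? ✓; end October 18 > October 12? ✓ → yes.
soundcheck: start October 5 >= October 4? ✓; end October 6 > October 12? ✗ → no.
standup: start October 20 >= October 4? ✓; end October 28 > October 12? ✓ → yes.
Result: design_review, interview, rehearsal, retro, standup.

design_review, interview, rehearsal, retro, standup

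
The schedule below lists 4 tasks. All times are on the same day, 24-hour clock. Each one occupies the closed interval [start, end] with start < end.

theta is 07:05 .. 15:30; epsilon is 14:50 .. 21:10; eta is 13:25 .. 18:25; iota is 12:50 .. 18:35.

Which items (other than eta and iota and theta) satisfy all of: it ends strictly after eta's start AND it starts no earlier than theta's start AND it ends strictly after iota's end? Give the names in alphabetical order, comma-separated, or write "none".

epsilon

Conditions: its end is strictly after eta's start (X.end > 13:25) AND its start is no earlier than theta's start (X.start >= 07:05) AND its end is strictly after iota's end (X.end > 18:35).
epsilon: end 21:10 > 13:25? ✓; start 14:50 >= 07:05? ✓; end 21:10 > 18:35? ✓ → yes.
Result: epsilon.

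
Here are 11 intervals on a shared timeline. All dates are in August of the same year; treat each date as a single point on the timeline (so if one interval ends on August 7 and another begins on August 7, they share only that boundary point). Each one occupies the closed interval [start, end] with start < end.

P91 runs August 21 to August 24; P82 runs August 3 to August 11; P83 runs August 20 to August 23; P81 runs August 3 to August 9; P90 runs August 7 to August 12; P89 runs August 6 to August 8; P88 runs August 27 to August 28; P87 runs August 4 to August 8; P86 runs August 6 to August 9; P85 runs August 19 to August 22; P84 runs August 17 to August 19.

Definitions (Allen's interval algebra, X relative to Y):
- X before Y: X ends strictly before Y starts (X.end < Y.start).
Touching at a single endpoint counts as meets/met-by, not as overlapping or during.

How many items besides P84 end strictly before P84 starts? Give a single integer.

Target P84 = [August 17, August 19].
P81 [August 3, August 9] → before → counts.
P82 [August 3, August 11] → before → counts.
P83 [August 20, August 23] → after → no.
P85 [August 19, August 22] → met-by → no.
P86 [August 6, August 9] → before → counts.
P87 [August 4, August 8] → before → counts.
P88 [August 27, August 28] → after → no.
P89 [August 6, August 8] → before → counts.
P90 [August 7, August 12] → before → counts.
P91 [August 21, August 24] → after → no.
Total: 6.

6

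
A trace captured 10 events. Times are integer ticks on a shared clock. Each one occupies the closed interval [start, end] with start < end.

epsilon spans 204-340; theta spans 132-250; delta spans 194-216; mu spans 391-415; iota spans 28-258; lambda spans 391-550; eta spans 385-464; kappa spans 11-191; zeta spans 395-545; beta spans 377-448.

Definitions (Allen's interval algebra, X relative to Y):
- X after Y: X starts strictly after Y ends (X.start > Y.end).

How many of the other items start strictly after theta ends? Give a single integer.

Target theta = [132, 250].
beta [377, 448] → after → counts.
delta [194, 216] → during → no.
epsilon [204, 340] → overlapped-by → no.
eta [385, 464] → after → counts.
iota [28, 258] → contains → no.
kappa [11, 191] → overlaps → no.
lambda [391, 550] → after → counts.
mu [391, 415] → after → counts.
zeta [395, 545] → after → counts.
Total: 5.

5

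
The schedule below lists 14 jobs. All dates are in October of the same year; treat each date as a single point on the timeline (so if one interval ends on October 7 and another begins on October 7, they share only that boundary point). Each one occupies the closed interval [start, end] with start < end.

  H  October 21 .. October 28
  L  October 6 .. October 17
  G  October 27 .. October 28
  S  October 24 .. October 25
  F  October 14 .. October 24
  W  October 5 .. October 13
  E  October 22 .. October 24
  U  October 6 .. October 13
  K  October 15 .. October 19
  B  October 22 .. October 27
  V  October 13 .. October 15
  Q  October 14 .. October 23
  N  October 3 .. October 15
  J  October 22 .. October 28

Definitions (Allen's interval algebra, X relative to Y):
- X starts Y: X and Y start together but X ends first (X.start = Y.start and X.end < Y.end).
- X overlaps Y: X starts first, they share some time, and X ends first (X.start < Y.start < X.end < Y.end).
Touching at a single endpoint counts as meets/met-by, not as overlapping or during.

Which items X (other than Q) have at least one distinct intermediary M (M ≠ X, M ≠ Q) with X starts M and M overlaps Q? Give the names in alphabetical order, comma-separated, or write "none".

Target Q = [October 14, October 23].
Intermediaries M with M overlaps Q: L, N, V.
Via L — items with X starts L: U.
Via N — items with X starts N: none.
Via V — items with X starts V: none.
Union: U.

U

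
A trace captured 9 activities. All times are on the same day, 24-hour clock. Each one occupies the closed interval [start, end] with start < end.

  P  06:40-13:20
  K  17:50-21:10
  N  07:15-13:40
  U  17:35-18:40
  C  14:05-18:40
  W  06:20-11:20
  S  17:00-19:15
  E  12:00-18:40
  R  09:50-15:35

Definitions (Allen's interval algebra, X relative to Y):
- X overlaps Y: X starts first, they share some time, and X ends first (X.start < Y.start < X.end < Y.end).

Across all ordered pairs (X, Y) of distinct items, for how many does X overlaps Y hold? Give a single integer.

16

Checking all 72 ordered pairs for relation 'overlaps'; matching pairs in alphabetical order:
(C, K): C overlaps K ✓
(C, S): C overlaps S ✓
(E, K): E overlaps K ✓
(E, S): E overlaps S ✓
(N, E): N overlaps E ✓
(N, R): N overlaps R ✓
(P, E): P overlaps E ✓
(P, N): P overlaps N ✓
(P, R): P overlaps R ✓
(R, C): R overlaps C ✓
(R, E): R overlaps E ✓
(S, K): S overlaps K ✓
(U, K): U overlaps K ✓
(W, N): W overlaps N ✓
(W, P): W overlaps P ✓
(W, R): W overlaps R ✓
Count: 16.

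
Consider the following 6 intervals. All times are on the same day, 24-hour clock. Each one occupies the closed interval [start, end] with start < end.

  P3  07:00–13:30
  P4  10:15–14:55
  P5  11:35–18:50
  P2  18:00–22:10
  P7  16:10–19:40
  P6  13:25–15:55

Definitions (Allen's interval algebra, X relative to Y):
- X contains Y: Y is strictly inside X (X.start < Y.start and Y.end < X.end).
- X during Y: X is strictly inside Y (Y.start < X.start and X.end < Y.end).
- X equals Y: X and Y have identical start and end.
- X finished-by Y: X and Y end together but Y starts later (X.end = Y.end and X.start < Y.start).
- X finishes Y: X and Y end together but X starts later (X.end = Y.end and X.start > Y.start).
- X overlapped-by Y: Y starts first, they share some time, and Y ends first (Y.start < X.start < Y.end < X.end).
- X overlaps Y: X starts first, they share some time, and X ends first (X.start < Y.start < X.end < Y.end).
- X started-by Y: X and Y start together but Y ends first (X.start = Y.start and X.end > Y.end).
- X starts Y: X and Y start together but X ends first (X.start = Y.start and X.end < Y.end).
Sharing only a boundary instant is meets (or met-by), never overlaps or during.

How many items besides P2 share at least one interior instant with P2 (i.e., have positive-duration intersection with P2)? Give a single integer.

2

Target P2 = [18:00, 22:10].
P3 [07:00, 13:30] → before → no.
P4 [10:15, 14:55] → before → no.
P5 [11:35, 18:50] → overlaps → counts.
P6 [13:25, 15:55] → before → no.
P7 [16:10, 19:40] → overlaps → counts.
Total: 2.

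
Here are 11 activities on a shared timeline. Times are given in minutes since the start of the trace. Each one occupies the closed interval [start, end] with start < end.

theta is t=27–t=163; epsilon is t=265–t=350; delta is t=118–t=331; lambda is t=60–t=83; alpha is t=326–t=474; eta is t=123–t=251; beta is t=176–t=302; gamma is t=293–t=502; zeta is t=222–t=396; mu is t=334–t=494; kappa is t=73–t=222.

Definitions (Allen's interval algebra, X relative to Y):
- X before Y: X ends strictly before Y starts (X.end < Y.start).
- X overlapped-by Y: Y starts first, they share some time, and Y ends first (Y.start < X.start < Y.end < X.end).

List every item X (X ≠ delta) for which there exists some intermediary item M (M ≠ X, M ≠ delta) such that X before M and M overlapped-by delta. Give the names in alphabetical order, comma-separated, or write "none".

Target delta = [t=118, t=331].
Intermediaries M with M overlapped-by delta: alpha, epsilon, gamma, zeta.
Via alpha — items with X before alpha: beta, eta, kappa, lambda, theta.
Via epsilon — items with X before epsilon: eta, kappa, lambda, theta.
Via gamma — items with X before gamma: eta, kappa, lambda, theta.
Via zeta — items with X before zeta: lambda, theta.
Union: beta, eta, kappa, lambda, theta.

beta, eta, kappa, lambda, theta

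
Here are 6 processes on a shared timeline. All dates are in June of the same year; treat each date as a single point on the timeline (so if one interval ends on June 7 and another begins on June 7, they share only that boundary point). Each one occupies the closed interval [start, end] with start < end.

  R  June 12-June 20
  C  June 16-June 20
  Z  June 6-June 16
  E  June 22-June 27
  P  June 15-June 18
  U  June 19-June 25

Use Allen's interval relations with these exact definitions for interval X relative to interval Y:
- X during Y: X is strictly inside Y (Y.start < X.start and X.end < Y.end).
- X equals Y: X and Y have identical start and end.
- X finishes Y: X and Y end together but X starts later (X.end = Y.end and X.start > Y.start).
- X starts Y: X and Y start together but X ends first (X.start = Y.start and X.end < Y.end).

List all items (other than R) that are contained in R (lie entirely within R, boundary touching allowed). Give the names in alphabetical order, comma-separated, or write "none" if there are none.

Target R = [June 12, June 20].
C [June 16, June 20] → finishes → yes.
E [June 22, June 27] → after → no.
P [June 15, June 18] → during → yes.
U [June 19, June 25] → overlapped-by → no.
Z [June 6, June 16] → overlaps → no.
Result: C, P.

C, P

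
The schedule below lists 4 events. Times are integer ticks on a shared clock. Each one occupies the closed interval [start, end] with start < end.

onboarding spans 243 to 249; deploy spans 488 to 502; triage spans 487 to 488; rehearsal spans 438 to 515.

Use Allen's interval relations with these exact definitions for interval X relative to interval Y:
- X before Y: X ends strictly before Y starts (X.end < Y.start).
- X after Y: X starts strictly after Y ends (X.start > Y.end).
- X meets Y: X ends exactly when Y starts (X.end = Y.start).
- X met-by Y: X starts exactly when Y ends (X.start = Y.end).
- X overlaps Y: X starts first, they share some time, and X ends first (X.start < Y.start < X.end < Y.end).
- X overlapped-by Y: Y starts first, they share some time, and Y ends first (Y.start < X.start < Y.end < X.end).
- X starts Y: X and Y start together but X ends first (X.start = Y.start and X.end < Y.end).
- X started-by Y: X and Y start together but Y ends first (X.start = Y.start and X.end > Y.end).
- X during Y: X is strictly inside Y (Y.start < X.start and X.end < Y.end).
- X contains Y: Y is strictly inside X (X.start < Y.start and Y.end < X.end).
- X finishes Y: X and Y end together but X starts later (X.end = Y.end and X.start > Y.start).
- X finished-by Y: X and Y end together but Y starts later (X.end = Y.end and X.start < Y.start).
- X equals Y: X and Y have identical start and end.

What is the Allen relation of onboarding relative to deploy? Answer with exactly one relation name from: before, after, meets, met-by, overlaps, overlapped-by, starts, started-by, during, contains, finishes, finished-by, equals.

onboarding = [243, 249]; deploy = [488, 502].
Compare endpoints: onboarding.start < deploy.start, onboarding.start < deploy.end, onboarding.end < deploy.start, onboarding.end < deploy.end.
That pattern is 'before'.

before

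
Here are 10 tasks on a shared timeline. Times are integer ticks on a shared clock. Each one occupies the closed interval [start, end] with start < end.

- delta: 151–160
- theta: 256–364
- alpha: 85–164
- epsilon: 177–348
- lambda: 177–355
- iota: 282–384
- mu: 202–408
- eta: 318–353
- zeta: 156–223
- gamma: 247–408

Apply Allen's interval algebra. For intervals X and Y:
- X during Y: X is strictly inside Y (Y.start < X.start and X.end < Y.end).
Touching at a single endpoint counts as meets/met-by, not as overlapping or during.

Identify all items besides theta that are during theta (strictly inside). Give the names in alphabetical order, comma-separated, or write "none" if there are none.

Target theta = [256, 364].
alpha [85, 164] → before → no.
delta [151, 160] → before → no.
epsilon [177, 348] → overlaps → no.
eta [318, 353] → during → yes.
gamma [247, 408] → contains → no.
iota [282, 384] → overlapped-by → no.
lambda [177, 355] → overlaps → no.
mu [202, 408] → contains → no.
zeta [156, 223] → before → no.
Result: eta.

eta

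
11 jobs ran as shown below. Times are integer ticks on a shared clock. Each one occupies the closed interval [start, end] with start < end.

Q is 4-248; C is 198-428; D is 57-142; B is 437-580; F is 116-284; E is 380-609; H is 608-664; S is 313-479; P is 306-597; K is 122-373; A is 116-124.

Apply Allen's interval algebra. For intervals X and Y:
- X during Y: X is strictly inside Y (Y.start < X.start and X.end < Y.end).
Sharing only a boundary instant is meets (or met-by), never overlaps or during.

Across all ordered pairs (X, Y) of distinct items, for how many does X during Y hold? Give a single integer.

6

Checking all 110 ordered pairs for relation 'during'; matching pairs in alphabetical order:
(A, D): A during D ✓
(A, Q): A during Q ✓
(B, E): B during E ✓
(B, P): B during P ✓
(D, Q): D during Q ✓
(S, P): S during P ✓
Count: 6.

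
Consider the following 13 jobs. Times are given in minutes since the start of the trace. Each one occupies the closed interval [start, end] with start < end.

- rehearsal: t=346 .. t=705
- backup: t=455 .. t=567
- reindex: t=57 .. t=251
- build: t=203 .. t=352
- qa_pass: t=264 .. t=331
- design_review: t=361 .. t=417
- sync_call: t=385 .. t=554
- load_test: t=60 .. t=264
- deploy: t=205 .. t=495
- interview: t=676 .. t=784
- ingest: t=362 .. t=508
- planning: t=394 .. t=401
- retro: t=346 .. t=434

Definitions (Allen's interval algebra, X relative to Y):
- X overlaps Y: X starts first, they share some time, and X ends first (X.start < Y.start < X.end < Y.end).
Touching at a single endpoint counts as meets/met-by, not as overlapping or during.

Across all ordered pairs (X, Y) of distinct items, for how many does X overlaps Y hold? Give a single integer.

Checking all 156 ordered pairs for relation 'overlaps'; matching pairs in alphabetical order:
(build, deploy): build overlaps deploy ✓
(build, rehearsal): build overlaps rehearsal ✓
(build, retro): build overlaps retro ✓
(deploy, backup): deploy overlaps backup ✓
(deploy, ingest): deploy overlaps ingest ✓
(deploy, rehearsal): deploy overlaps rehearsal ✓
(deploy, sync_call): deploy overlaps sync_call ✓
(design_review, ingest): design_review overlaps ingest ✓
(design_review, sync_call): design_review overlaps sync_call ✓
(ingest, backup): ingest overlaps backup ✓
(ingest, sync_call): ingest overlaps sync_call ✓
(load_test, build): load_test overlaps build ✓
(load_test, deploy): load_test overlaps deploy ✓
(rehearsal, interview): rehearsal overlaps interview ✓
(reindex, build): reindex overlaps build ✓
(reindex, deploy): reindex overlaps deploy ✓
(reindex, load_test): reindex overlaps load_test ✓
(retro, ingest): retro overlaps ingest ✓
(retro, sync_call): retro overlaps sync_call ✓
(sync_call, backup): sync_call overlaps backup ✓
Count: 20.

20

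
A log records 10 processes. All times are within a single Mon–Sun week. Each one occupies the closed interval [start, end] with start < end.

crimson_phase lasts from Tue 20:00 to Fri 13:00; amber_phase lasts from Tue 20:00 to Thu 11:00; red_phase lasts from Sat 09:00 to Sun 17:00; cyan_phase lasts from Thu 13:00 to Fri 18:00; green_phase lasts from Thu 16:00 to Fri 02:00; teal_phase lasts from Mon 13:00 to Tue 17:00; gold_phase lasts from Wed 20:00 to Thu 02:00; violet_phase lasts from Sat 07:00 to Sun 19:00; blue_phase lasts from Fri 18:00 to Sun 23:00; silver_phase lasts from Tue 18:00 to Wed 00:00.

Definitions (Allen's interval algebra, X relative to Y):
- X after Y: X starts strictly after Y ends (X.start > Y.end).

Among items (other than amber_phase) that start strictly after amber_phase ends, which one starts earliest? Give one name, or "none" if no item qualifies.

cyan_phase

Target amber_phase = [Tue 20:00, Thu 11:00].
blue_phase [Fri 18:00, Sun 23:00] → after → candidate.
crimson_phase [Tue 20:00, Fri 13:00] → started-by → excluded.
cyan_phase [Thu 13:00, Fri 18:00] → after → candidate.
gold_phase [Wed 20:00, Thu 02:00] → during → excluded.
green_phase [Thu 16:00, Fri 02:00] → after → candidate.
red_phase [Sat 09:00, Sun 17:00] → after → candidate.
silver_phase [Tue 18:00, Wed 00:00] → overlaps → excluded.
teal_phase [Mon 13:00, Tue 17:00] → before → excluded.
violet_phase [Sat 07:00, Sun 19:00] → after → candidate.
Among candidates, earliest start is Thu 13:00 → cyan_phase.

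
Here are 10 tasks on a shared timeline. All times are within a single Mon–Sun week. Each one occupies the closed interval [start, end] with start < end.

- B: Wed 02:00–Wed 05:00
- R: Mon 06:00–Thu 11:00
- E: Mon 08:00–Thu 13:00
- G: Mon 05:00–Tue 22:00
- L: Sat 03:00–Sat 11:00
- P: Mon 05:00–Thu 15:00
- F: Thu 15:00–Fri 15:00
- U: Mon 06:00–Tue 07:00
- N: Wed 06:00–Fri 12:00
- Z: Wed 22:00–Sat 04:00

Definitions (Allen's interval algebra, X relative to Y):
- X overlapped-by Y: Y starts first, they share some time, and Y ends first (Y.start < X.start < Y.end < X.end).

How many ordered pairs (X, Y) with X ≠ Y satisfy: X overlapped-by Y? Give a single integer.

13

Checking all 90 ordered pairs for relation 'overlapped-by'; matching pairs in alphabetical order:
(E, G): E overlapped-by G ✓
(E, R): E overlapped-by R ✓
(E, U): E overlapped-by U ✓
(F, N): F overlapped-by N ✓
(L, Z): L overlapped-by Z ✓
(N, E): N overlapped-by E ✓
(N, P): N overlapped-by P ✓
(N, R): N overlapped-by R ✓
(R, G): R overlapped-by G ✓
(Z, E): Z overlapped-by E ✓
(Z, N): Z overlapped-by N ✓
(Z, P): Z overlapped-by P ✓
(Z, R): Z overlapped-by R ✓
Count: 13.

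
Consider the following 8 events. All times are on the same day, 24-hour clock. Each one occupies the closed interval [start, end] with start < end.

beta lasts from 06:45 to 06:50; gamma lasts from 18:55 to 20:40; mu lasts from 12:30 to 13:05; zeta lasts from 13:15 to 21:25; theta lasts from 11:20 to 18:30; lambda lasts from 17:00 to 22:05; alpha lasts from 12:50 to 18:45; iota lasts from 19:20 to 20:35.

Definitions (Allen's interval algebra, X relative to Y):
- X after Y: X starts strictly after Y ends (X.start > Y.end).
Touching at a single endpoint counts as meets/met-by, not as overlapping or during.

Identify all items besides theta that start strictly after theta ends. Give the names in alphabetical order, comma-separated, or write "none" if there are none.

Target theta = [11:20, 18:30].
alpha [12:50, 18:45] → overlapped-by → no.
beta [06:45, 06:50] → before → no.
gamma [18:55, 20:40] → after → yes.
iota [19:20, 20:35] → after → yes.
lambda [17:00, 22:05] → overlapped-by → no.
mu [12:30, 13:05] → during → no.
zeta [13:15, 21:25] → overlapped-by → no.
Result: gamma, iota.

gamma, iota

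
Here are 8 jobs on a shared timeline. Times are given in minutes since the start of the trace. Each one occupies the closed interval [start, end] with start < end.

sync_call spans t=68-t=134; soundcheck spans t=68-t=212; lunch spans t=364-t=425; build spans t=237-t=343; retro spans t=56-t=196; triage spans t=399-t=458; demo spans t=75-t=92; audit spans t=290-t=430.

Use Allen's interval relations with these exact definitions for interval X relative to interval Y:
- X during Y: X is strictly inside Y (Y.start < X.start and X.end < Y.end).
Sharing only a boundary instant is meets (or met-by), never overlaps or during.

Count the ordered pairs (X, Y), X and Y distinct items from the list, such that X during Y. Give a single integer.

Checking all 56 ordered pairs for relation 'during'; matching pairs in alphabetical order:
(demo, retro): demo during retro ✓
(demo, soundcheck): demo during soundcheck ✓
(demo, sync_call): demo during sync_call ✓
(lunch, audit): lunch during audit ✓
(sync_call, retro): sync_call during retro ✓
Count: 5.

5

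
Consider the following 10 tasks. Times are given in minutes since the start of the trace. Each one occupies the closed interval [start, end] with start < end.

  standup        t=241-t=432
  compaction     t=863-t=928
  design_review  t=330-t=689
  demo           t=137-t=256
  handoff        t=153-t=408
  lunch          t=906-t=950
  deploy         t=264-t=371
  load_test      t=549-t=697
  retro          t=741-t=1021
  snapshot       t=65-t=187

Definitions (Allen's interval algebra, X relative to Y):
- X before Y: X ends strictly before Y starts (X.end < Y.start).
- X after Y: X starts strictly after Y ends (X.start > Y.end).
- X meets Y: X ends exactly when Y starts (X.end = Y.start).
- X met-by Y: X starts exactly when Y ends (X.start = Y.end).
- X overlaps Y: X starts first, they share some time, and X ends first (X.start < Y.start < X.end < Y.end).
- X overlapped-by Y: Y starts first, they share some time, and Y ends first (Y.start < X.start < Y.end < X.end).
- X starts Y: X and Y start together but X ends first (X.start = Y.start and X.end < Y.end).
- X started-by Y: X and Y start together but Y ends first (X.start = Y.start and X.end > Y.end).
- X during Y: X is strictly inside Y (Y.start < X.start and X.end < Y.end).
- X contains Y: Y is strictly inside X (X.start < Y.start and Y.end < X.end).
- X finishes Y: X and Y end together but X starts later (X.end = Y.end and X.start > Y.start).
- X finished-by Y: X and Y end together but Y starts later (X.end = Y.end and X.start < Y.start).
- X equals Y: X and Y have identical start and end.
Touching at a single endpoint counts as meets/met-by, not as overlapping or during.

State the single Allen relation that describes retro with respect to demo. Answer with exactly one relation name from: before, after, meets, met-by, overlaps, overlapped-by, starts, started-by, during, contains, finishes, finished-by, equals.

after

retro = [t=741, t=1021]; demo = [t=137, t=256].
Compare endpoints: retro.start > demo.start, retro.start > demo.end, retro.end > demo.start, retro.end > demo.end.
That pattern is 'after'.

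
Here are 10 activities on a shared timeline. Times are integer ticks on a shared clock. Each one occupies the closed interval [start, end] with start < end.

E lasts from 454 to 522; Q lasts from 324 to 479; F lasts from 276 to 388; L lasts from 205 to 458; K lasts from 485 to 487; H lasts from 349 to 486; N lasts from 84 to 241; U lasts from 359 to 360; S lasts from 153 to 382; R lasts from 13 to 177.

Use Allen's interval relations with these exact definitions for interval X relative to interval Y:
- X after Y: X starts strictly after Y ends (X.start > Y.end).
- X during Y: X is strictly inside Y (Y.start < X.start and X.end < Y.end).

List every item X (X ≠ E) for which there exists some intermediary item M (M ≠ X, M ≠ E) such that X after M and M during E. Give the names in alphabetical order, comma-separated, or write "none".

none

Target E = [454, 522].
Intermediaries M with M during E: K.
Via K — items with X after K: none.
Union: none.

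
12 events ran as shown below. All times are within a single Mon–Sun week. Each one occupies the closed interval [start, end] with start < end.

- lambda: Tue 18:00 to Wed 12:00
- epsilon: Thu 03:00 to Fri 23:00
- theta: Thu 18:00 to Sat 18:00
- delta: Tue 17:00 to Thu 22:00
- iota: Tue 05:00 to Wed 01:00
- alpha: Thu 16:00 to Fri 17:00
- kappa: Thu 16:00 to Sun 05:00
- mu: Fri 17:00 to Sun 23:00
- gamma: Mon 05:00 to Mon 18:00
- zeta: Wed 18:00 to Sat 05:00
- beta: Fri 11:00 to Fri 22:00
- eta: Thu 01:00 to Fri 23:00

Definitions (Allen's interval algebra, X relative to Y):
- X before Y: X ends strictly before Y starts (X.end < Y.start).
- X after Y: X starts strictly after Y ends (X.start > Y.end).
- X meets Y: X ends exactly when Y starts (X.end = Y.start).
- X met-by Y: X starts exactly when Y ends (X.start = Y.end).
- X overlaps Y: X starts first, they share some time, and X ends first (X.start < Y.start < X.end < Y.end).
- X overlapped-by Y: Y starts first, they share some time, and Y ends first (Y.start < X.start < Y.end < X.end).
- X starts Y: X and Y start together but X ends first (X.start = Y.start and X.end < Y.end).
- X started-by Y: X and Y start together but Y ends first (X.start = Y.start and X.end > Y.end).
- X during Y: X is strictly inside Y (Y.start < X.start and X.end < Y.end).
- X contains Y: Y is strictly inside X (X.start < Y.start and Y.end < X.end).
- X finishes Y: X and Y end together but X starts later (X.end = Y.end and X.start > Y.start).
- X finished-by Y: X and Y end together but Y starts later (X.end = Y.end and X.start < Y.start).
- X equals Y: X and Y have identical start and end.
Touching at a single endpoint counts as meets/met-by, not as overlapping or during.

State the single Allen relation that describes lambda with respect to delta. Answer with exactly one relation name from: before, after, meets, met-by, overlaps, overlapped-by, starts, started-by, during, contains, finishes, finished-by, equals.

during

lambda = [Tue 18:00, Wed 12:00]; delta = [Tue 17:00, Thu 22:00].
Compare endpoints: lambda.start > delta.start, lambda.start < delta.end, lambda.end > delta.start, lambda.end < delta.end.
That pattern is 'during'.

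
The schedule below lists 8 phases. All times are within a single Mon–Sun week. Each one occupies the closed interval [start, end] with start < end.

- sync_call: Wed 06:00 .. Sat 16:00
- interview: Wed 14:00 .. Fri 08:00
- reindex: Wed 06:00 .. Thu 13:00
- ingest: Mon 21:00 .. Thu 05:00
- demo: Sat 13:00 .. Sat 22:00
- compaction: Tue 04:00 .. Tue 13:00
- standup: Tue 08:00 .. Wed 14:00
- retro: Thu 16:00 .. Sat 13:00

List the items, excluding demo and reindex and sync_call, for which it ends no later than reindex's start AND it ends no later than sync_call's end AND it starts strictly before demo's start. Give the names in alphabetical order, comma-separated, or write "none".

compaction

Conditions: its end is no later than reindex's start (X.end <= Wed 06:00) AND its end is no later than sync_call's end (X.end <= Sat 16:00) AND its start is strictly before demo's start (X.start < Sat 13:00).
compaction: end Tue 13:00 <= Wed 06:00? ✓; end Tue 13:00 <= Sat 16:00? ✓; start Tue 04:00 < Sat 13:00? ✓ → yes.
ingest: end Thu 05:00 <= Wed 06:00? ✗; end Thu 05:00 <= Sat 16:00? ✓; start Mon 21:00 < Sat 13:00? ✓ → no.
interview: end Fri 08:00 <= Wed 06:00? ✗; end Fri 08:00 <= Sat 16:00? ✓; start Wed 14:00 < Sat 13:00? ✓ → no.
retro: end Sat 13:00 <= Wed 06:00? ✗; end Sat 13:00 <= Sat 16:00? ✓; start Thu 16:00 < Sat 13:00? ✓ → no.
standup: end Wed 14:00 <= Wed 06:00? ✗; end Wed 14:00 <= Sat 16:00? ✓; start Tue 08:00 < Sat 13:00? ✓ → no.
Result: compaction.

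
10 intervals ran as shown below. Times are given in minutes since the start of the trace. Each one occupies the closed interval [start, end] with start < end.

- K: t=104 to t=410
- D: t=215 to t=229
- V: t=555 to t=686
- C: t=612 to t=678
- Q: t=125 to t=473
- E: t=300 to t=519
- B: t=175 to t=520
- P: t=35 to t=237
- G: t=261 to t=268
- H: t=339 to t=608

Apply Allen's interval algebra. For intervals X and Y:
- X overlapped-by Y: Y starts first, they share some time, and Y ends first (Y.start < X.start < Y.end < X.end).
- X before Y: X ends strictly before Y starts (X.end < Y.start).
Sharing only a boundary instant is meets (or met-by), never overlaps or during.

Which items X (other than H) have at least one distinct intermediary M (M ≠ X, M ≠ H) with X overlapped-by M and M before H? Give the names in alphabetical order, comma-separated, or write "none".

Target H = [t=339, t=608].
Intermediaries M with M before H: D, G, P.
Via D — items with X overlapped-by D: none.
Via G — items with X overlapped-by G: none.
Via P — items with X overlapped-by P: B, K, Q.
Union: B, K, Q.

B, K, Q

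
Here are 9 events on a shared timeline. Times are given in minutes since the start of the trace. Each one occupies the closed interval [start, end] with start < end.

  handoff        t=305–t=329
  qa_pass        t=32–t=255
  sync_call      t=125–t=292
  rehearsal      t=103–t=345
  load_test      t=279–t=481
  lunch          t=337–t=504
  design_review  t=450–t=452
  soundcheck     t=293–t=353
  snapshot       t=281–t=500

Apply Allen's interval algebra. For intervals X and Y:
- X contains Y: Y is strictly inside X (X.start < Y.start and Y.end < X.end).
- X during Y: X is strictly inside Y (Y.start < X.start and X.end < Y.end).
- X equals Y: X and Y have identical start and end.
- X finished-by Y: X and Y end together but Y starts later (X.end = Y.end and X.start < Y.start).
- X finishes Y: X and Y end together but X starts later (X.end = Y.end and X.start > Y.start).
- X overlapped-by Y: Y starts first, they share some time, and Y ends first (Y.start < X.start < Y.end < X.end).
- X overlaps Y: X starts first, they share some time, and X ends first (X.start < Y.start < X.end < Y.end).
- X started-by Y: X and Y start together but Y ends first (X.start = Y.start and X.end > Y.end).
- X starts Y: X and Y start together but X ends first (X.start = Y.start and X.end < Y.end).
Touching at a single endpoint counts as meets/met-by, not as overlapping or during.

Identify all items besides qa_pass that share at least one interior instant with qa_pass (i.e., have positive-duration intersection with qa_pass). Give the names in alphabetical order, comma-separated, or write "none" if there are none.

Target qa_pass = [t=32, t=255].
design_review [t=450, t=452] → after → no.
handoff [t=305, t=329] → after → no.
load_test [t=279, t=481] → after → no.
lunch [t=337, t=504] → after → no.
rehearsal [t=103, t=345] → overlapped-by → yes.
snapshot [t=281, t=500] → after → no.
soundcheck [t=293, t=353] → after → no.
sync_call [t=125, t=292] → overlapped-by → yes.
Result: rehearsal, sync_call.

rehearsal, sync_call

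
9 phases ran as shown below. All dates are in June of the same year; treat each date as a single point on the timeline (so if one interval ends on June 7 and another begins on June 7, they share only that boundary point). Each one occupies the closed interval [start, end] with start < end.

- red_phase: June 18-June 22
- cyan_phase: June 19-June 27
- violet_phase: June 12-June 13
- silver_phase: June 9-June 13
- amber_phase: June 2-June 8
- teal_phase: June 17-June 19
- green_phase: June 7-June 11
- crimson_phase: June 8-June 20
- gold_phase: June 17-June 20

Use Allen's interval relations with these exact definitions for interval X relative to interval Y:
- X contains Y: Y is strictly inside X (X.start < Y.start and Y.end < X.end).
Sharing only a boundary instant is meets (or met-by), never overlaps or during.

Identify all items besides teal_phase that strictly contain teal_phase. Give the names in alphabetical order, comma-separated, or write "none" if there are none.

Target teal_phase = [June 17, June 19].
amber_phase [June 2, June 8] → before → no.
crimson_phase [June 8, June 20] → contains → yes.
cyan_phase [June 19, June 27] → met-by → no.
gold_phase [June 17, June 20] → started-by → no.
green_phase [June 7, June 11] → before → no.
red_phase [June 18, June 22] → overlapped-by → no.
silver_phase [June 9, June 13] → before → no.
violet_phase [June 12, June 13] → before → no.
Result: crimson_phase.

crimson_phase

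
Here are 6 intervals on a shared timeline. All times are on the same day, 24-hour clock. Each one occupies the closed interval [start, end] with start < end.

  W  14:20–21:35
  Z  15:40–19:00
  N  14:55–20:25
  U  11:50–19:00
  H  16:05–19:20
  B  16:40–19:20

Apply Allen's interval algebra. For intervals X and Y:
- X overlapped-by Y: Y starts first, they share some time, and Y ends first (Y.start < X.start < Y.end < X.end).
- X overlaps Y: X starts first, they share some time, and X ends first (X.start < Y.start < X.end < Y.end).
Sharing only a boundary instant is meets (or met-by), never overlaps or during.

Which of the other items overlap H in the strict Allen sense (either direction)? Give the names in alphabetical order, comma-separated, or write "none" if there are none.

Target H = [16:05, 19:20].
B [16:40, 19:20] → finishes → no.
N [14:55, 20:25] → contains → no.
U [11:50, 19:00] → overlaps → yes.
W [14:20, 21:35] → contains → no.
Z [15:40, 19:00] → overlaps → yes.
Result: U, Z.

U, Z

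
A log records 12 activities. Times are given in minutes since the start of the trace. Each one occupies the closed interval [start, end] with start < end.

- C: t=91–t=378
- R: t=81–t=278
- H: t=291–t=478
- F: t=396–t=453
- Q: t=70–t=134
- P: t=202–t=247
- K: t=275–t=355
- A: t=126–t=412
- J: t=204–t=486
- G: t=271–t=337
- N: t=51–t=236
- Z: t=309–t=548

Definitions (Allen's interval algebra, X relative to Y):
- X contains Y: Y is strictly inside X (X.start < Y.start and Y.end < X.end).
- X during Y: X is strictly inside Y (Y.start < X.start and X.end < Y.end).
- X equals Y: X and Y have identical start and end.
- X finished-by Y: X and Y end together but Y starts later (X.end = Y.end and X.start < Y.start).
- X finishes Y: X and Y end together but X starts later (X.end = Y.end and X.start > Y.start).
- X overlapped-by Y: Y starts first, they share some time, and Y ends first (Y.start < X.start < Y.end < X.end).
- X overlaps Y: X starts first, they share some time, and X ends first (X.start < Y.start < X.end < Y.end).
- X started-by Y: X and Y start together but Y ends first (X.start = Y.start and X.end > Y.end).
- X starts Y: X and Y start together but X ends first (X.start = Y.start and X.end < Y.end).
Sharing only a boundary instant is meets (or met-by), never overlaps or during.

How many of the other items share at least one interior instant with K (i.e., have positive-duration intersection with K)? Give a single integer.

Target K = [t=275, t=355].
A [t=126, t=412] → contains → counts.
C [t=91, t=378] → contains → counts.
F [t=396, t=453] → after → no.
G [t=271, t=337] → overlaps → counts.
H [t=291, t=478] → overlapped-by → counts.
J [t=204, t=486] → contains → counts.
N [t=51, t=236] → before → no.
P [t=202, t=247] → before → no.
Q [t=70, t=134] → before → no.
R [t=81, t=278] → overlaps → counts.
Z [t=309, t=548] → overlapped-by → counts.
Total: 7.

7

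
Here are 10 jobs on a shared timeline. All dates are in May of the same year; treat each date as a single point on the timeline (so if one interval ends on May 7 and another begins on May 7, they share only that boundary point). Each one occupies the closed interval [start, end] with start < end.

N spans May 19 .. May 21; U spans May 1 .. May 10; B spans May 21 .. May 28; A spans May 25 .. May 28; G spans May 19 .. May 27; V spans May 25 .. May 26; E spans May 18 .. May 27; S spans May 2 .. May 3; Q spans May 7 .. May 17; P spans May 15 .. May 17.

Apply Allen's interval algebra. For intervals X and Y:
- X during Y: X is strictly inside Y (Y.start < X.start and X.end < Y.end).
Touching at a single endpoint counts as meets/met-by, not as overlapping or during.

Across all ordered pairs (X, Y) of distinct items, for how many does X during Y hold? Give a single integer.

Checking all 90 ordered pairs for relation 'during'; matching pairs in alphabetical order:
(N, E): N during E ✓
(S, U): S during U ✓
(V, B): V during B ✓
(V, E): V during E ✓
(V, G): V during G ✓
Count: 5.

5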